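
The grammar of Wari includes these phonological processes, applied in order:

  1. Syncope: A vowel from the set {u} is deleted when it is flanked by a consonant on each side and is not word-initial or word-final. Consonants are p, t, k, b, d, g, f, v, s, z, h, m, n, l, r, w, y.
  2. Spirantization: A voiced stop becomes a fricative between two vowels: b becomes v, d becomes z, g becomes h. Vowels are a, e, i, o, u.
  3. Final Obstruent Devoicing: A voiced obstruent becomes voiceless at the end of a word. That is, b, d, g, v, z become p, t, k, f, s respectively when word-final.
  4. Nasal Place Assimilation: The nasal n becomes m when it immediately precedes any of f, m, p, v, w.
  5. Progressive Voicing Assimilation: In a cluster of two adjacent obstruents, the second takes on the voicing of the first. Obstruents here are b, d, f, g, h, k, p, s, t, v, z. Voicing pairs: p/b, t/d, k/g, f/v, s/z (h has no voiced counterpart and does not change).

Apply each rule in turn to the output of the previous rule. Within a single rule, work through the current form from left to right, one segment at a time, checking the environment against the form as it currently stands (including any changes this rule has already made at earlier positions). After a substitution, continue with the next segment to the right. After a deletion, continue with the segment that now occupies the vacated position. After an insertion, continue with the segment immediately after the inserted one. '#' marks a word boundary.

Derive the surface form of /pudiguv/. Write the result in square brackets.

[ptigv]

1 Syncope: [pudiguv] → [pdigv]
2 Spirantization: no change — [pdigv]
3 Final Obstruent Devoicing: [pdigv] → [pdigf]
4 Nasal Place Assimilation: no change — [pdigf]
5 Progressive Voicing Assimilation: [pdigf] → [ptigv]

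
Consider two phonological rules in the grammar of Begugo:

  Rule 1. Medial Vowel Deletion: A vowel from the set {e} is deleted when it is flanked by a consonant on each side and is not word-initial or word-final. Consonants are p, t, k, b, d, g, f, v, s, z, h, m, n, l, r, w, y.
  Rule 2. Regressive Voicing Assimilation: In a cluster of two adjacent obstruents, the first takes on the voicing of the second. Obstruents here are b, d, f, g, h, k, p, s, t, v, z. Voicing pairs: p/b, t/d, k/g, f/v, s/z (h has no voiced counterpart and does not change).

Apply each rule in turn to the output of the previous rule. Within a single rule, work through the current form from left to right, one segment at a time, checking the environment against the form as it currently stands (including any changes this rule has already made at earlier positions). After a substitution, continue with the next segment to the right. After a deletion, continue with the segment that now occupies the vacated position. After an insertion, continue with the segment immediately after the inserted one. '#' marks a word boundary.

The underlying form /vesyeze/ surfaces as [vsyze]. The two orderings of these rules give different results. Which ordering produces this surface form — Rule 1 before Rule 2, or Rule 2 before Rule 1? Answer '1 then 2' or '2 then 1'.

2 then 1

Order 1 then 2:
  1 Medial Vowel Deletion: [vesyeze] → [vsyze]
  2 Regressive Voicing Assimilation: [vsyze] → [fsyze]
  result: [fsyze]
Order 2 then 1:
  2 Regressive Voicing Assimilation: no change — [vesyeze]
  1 Medial Vowel Deletion: [vesyeze] → [vsyze]
  result: [vsyze]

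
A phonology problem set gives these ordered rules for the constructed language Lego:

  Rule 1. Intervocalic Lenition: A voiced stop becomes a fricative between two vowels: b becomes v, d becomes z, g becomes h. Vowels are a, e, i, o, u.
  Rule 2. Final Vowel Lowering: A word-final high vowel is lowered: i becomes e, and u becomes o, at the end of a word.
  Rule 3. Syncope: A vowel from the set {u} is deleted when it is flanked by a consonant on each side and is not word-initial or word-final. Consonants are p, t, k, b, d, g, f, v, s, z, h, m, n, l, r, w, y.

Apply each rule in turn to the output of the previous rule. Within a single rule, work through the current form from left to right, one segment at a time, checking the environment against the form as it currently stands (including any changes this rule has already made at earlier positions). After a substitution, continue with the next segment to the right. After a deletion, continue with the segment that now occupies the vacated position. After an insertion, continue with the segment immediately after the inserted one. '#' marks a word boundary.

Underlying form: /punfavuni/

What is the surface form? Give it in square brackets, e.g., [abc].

Rule 1 Intervocalic Lenition: no change — [punfavuni]
Rule 2 Final Vowel Lowering: [punfavuni] → [punfavune]
Rule 3 Syncope: [punfavune] → [pnfavne]

[pnfavne]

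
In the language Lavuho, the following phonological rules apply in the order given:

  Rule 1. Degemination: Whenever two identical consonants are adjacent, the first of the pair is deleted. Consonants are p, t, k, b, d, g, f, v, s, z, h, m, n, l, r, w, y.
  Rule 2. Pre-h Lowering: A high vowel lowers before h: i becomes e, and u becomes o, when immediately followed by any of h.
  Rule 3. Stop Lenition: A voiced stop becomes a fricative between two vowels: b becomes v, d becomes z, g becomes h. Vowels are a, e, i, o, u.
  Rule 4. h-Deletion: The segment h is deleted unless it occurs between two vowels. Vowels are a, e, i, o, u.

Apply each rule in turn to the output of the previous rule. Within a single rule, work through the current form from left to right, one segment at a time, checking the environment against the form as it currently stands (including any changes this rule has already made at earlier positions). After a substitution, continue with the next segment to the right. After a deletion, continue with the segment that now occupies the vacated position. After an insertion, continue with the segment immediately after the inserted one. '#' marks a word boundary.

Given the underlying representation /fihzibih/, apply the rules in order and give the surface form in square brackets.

[fezive]

Rule 1 Degemination: no change — [fihzibih]
Rule 2 Pre-h Lowering: [fihzibih] → [fehzibeh]
Rule 3 Stop Lenition: [fehzibeh] → [fehziveh]
Rule 4 h-Deletion: [fehziveh] → [fezive]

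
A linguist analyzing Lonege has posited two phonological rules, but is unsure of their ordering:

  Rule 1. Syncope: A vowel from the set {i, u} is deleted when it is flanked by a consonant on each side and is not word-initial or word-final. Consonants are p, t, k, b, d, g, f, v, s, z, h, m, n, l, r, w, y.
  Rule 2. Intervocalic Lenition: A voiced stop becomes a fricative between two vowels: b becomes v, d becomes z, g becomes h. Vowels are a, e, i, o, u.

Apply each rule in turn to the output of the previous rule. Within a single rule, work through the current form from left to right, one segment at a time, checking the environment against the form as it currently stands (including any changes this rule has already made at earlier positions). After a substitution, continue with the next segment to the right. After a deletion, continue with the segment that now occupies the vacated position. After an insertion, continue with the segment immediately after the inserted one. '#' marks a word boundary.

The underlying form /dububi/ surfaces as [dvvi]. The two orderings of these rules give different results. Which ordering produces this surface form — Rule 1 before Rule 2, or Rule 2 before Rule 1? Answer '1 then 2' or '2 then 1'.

Order 1 then 2:
  1 Syncope: [dububi] → [dbbi]
  2 Intervocalic Lenition: no change — [dbbi]
  result: [dbbi]
Order 2 then 1:
  2 Intervocalic Lenition: [dububi] → [duvuvi]
  1 Syncope: [duvuvi] → [dvvi]
  result: [dvvi]

2 then 1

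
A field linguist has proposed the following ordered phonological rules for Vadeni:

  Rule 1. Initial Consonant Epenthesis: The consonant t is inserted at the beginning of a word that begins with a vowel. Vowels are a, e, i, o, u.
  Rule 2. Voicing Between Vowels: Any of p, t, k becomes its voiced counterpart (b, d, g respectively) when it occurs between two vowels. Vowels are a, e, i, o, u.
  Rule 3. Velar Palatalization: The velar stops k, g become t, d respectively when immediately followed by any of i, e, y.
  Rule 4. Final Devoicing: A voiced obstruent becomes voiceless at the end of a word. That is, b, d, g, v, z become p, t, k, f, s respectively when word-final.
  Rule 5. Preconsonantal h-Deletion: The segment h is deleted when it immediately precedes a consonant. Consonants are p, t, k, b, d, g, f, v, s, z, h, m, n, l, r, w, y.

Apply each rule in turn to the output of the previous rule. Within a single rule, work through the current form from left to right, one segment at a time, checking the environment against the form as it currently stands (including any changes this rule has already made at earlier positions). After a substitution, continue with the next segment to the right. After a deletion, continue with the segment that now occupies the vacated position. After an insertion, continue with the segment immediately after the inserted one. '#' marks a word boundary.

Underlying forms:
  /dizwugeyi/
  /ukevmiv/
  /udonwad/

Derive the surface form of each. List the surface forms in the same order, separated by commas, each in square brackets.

/dizwugeyi/:
  Rule 1 Initial Consonant Epenthesis: no change — [dizwugeyi]
  Rule 2 Voicing Between Vowels: no change — [dizwugeyi]
  Rule 3 Velar Palatalization: [dizwugeyi] → [dizwudeyi]
  Rule 4 Final Devoicing: no change — [dizwudeyi]
  Rule 5 Preconsonantal h-Deletion: no change — [dizwudeyi]
/ukevmiv/:
  Rule 1 Initial Consonant Epenthesis: [ukevmiv] → [tukevmiv]
  Rule 2 Voicing Between Vowels: [tukevmiv] → [tugevmiv]
  Rule 3 Velar Palatalization: [tugevmiv] → [tudevmiv]
  Rule 4 Final Devoicing: [tudevmiv] → [tudevmif]
  Rule 5 Preconsonantal h-Deletion: no change — [tudevmif]
/udonwad/:
  Rule 1 Initial Consonant Epenthesis: [udonwad] → [tudonwad]
  Rule 2 Voicing Between Vowels: no change — [tudonwad]
  Rule 3 Velar Palatalization: no change — [tudonwad]
  Rule 4 Final Devoicing: [tudonwad] → [tudonwat]
  Rule 5 Preconsonantal h-Deletion: no change — [tudonwat]

[dizwudeyi], [tudevmif], [tudonwat]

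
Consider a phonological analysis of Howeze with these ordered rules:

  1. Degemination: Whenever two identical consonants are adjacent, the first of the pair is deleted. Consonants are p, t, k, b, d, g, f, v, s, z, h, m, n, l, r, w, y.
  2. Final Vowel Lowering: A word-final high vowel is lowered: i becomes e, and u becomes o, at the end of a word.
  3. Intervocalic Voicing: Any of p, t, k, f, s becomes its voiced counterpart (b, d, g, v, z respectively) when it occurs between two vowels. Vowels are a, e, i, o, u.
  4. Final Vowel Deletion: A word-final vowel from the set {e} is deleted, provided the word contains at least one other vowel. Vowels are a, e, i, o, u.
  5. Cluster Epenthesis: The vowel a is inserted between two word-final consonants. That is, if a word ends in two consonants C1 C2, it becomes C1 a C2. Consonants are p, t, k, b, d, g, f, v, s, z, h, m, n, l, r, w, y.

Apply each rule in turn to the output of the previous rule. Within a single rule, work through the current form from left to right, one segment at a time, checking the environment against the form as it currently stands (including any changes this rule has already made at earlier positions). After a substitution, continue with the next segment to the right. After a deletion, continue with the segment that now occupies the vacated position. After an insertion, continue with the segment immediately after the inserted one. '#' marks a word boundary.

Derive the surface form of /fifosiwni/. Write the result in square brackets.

1 Degemination: no change — [fifosiwni]
2 Final Vowel Lowering: [fifosiwni] → [fifosiwne]
3 Intervocalic Voicing: [fifosiwne] → [fivoziwne]
4 Final Vowel Deletion: [fivoziwne] → [fivoziwn]
5 Cluster Epenthesis: [fivoziwn] → [fivoziwan]

[fivoziwan]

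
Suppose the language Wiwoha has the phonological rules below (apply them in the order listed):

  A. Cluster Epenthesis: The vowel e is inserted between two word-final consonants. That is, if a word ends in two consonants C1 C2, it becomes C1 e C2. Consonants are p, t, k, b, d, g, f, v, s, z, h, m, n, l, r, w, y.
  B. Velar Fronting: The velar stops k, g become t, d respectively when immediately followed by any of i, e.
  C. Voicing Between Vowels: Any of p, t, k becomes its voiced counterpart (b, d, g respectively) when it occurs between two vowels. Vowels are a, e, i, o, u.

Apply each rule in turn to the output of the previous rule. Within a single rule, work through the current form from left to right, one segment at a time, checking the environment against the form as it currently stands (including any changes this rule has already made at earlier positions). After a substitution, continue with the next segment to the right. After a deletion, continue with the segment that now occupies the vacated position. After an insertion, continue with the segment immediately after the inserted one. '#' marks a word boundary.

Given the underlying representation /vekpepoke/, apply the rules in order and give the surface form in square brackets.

A Cluster Epenthesis: no change — [vekpepoke]
B Velar Fronting: [vekpepoke] → [vekpepote]
C Voicing Between Vowels: [vekpepote] → [vekpebode]

[vekpebode]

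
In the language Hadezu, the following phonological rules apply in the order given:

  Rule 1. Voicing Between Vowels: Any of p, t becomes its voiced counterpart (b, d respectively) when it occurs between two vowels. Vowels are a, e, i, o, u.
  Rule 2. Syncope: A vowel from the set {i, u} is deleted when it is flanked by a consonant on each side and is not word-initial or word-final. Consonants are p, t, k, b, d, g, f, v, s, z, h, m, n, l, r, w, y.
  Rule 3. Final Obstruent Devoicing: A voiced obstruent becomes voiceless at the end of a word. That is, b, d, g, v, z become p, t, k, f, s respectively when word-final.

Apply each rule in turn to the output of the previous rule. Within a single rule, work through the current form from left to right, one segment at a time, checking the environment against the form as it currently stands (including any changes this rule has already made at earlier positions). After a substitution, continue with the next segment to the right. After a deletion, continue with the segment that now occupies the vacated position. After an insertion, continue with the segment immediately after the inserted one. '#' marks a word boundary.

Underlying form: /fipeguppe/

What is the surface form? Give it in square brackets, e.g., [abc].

[fbegppe]

Rule 1 Voicing Between Vowels: [fipeguppe] → [fibeguppe]
Rule 2 Syncope: [fibeguppe] → [fbegppe]
Rule 3 Final Obstruent Devoicing: no change — [fbegppe]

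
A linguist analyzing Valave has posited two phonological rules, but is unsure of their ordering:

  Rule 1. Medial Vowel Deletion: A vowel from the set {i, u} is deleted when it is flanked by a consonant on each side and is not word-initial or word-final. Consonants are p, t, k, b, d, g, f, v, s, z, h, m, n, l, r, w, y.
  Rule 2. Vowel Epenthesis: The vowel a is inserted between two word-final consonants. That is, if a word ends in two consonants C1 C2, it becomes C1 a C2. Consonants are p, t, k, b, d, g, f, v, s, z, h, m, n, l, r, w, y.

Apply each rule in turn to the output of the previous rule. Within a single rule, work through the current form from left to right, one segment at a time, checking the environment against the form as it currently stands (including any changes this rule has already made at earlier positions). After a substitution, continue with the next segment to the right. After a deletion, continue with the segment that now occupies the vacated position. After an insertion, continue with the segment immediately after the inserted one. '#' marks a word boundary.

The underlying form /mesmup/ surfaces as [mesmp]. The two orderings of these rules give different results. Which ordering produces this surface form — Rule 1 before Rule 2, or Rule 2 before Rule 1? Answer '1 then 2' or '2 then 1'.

2 then 1

Order 1 then 2:
  1 Medial Vowel Deletion: [mesmup] → [mesmp]
  2 Vowel Epenthesis: [mesmp] → [mesmap]
  result: [mesmap]
Order 2 then 1:
  2 Vowel Epenthesis: no change — [mesmup]
  1 Medial Vowel Deletion: [mesmup] → [mesmp]
  result: [mesmp]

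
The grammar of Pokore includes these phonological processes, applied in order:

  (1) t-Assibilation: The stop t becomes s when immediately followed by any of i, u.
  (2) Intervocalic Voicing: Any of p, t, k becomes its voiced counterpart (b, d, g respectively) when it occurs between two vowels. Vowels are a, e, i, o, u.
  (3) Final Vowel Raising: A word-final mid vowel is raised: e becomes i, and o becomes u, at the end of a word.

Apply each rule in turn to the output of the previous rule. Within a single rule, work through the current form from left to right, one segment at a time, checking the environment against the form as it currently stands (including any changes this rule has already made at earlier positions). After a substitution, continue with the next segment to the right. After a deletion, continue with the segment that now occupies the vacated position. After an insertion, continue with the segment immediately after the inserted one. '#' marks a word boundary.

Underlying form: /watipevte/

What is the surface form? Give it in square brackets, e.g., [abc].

[wasibevti]

(1) t-Assibilation: [watipevte] → [wasipevte]
(2) Intervocalic Voicing: [wasipevte] → [wasibevte]
(3) Final Vowel Raising: [wasibevte] → [wasibevti]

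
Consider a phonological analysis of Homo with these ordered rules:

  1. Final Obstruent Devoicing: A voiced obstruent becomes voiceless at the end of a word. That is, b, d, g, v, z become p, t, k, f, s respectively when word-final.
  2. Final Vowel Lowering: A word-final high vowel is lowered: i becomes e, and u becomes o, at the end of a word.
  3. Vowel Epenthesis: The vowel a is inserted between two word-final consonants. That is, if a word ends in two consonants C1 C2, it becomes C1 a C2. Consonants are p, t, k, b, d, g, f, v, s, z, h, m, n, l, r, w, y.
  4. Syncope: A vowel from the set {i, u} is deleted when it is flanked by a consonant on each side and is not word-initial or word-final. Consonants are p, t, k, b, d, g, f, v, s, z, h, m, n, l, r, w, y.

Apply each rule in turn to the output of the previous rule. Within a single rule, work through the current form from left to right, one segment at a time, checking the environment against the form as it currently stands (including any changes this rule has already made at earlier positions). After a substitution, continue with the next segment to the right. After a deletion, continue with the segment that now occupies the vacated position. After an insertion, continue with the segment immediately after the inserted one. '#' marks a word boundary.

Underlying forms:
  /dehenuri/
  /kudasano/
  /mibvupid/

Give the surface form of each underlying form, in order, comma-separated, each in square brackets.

/dehenuri/:
  1 Final Obstruent Devoicing: no change — [dehenuri]
  2 Final Vowel Lowering: [dehenuri] → [dehenure]
  3 Vowel Epenthesis: no change — [dehenure]
  4 Syncope: [dehenure] → [dehenre]
/kudasano/:
  1 Final Obstruent Devoicing: no change — [kudasano]
  2 Final Vowel Lowering: no change — [kudasano]
  3 Vowel Epenthesis: no change — [kudasano]
  4 Syncope: [kudasano] → [kdasano]
/mibvupid/:
  1 Final Obstruent Devoicing: [mibvupid] → [mibvupit]
  2 Final Vowel Lowering: no change — [mibvupit]
  3 Vowel Epenthesis: no change — [mibvupit]
  4 Syncope: [mibvupit] → [mbvpt]

[dehenre], [kdasano], [mbvpt]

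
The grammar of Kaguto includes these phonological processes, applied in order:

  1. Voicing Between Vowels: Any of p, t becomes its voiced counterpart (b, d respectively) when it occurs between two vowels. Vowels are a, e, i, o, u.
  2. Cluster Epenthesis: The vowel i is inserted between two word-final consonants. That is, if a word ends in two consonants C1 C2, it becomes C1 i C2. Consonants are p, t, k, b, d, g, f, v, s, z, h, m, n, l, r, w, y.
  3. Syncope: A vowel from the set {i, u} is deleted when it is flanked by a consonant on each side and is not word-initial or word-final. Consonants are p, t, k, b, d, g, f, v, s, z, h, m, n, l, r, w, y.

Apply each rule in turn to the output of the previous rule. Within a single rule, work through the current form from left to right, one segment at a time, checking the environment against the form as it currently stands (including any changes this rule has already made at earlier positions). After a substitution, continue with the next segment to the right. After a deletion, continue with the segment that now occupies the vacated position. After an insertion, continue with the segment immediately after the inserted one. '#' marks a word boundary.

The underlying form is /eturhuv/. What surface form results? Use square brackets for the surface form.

[edrhv]

1 Voicing Between Vowels: [eturhuv] → [edurhuv]
2 Cluster Epenthesis: no change — [edurhuv]
3 Syncope: [edurhuv] → [edrhv]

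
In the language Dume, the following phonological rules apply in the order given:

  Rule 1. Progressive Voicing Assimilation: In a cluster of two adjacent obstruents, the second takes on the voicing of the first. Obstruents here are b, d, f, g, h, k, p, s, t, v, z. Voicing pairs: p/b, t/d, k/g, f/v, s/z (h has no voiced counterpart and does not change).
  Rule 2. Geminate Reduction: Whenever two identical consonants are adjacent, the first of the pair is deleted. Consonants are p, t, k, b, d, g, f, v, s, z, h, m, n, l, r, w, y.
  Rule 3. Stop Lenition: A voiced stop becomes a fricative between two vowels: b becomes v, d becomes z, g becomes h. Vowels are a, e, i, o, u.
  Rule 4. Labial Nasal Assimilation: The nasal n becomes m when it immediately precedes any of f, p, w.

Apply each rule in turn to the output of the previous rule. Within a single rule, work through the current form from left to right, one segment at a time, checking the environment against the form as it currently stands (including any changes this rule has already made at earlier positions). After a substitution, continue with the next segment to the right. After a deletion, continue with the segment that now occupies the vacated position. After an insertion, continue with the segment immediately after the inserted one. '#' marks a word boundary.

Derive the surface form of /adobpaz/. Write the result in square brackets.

Rule 1 Progressive Voicing Assimilation: [adobpaz] → [adobbaz]
Rule 2 Geminate Reduction: [adobbaz] → [adobaz]
Rule 3 Stop Lenition: [adobaz] → [azovaz]
Rule 4 Labial Nasal Assimilation: no change — [azovaz]

[azovaz]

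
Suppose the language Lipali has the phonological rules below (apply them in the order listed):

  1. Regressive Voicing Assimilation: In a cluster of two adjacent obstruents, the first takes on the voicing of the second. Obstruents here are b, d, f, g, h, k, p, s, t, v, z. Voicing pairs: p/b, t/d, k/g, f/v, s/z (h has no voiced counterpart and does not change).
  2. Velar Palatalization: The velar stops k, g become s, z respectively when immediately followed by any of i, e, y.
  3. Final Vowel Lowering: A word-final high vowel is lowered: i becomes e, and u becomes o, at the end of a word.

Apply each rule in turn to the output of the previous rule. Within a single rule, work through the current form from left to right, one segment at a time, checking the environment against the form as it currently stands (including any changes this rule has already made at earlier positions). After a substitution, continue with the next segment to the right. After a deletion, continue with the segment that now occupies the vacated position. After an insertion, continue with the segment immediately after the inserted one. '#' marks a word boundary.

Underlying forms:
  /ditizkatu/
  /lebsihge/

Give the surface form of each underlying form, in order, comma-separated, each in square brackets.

[ditiskato], [lepsihze]

/ditizkatu/:
  1 Regressive Voicing Assimilation: [ditizkatu] → [ditiskatu]
  2 Velar Palatalization: no change — [ditiskatu]
  3 Final Vowel Lowering: [ditiskatu] → [ditiskato]
/lebsihge/:
  1 Regressive Voicing Assimilation: [lebsihge] → [lepsihge]
  2 Velar Palatalization: [lepsihge] → [lepsihze]
  3 Final Vowel Lowering: no change — [lepsihze]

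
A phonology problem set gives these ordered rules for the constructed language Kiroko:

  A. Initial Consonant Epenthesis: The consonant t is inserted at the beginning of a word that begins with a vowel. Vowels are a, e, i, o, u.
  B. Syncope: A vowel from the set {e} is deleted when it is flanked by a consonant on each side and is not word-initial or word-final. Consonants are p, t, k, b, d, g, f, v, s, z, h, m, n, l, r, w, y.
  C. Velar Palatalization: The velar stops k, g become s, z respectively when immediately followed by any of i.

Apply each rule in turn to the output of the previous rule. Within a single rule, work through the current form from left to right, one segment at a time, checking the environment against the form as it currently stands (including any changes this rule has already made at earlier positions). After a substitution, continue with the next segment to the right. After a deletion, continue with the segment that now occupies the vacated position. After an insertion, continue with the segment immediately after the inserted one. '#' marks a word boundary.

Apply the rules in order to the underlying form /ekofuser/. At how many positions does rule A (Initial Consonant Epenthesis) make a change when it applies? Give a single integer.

1

A Initial Consonant Epenthesis: [ekofuser] → [tekofuser]
B Syncope: [tekofuser] → [tkofusr]
C Velar Palatalization: no change — [tkofusr]
Rule A changed 1 position(s).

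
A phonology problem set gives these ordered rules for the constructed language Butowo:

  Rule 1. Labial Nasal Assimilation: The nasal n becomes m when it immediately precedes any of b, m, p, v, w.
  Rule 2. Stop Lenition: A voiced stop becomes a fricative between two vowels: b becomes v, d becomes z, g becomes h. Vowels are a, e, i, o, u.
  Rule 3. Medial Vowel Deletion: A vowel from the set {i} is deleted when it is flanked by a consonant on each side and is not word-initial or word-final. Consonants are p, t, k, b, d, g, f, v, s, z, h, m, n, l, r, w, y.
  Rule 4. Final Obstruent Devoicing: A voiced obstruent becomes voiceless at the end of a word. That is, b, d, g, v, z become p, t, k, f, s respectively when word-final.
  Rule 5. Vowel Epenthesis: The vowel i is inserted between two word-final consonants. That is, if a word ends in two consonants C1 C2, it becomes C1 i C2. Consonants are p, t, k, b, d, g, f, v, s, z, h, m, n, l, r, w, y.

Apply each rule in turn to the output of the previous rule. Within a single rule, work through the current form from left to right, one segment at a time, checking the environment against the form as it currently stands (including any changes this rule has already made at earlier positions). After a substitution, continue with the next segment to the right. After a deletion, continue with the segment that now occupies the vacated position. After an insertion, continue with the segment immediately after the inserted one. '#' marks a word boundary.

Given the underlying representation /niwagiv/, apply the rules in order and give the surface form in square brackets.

[nwahif]

Rule 1 Labial Nasal Assimilation: no change — [niwagiv]
Rule 2 Stop Lenition: [niwagiv] → [niwahiv]
Rule 3 Medial Vowel Deletion: [niwahiv] → [nwahv]
Rule 4 Final Obstruent Devoicing: [nwahv] → [nwahf]
Rule 5 Vowel Epenthesis: [nwahf] → [nwahif]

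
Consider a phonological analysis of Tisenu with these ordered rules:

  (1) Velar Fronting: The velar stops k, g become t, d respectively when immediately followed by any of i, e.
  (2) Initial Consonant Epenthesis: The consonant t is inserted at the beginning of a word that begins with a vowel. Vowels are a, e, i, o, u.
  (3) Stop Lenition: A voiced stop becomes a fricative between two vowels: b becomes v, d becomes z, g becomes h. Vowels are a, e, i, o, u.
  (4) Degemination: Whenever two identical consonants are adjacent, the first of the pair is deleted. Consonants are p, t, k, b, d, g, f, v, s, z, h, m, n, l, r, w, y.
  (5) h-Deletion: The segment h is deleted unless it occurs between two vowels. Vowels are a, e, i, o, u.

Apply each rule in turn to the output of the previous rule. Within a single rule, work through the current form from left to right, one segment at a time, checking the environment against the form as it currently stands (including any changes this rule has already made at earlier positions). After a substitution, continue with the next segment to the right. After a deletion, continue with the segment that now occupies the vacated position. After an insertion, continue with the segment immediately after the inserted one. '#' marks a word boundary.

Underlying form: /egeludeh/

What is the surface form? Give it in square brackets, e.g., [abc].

(1) Velar Fronting: [egeludeh] → [edeludeh]
(2) Initial Consonant Epenthesis: [edeludeh] → [tedeludeh]
(3) Stop Lenition: [tedeludeh] → [tezeluzeh]
(4) Degemination: no change — [tezeluzeh]
(5) h-Deletion: [tezeluzeh] → [tezeluze]

[tezeluze]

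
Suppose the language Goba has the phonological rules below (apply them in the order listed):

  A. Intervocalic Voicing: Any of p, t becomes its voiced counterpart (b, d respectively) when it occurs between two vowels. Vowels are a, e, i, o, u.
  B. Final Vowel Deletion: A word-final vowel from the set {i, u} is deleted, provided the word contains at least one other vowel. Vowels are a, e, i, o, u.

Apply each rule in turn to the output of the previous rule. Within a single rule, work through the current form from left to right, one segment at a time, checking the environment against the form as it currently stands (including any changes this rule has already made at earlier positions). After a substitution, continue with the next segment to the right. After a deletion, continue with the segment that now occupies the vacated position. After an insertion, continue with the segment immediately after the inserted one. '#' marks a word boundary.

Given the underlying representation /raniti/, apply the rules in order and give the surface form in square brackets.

A Intervocalic Voicing: [raniti] → [ranidi]
B Final Vowel Deletion: [ranidi] → [ranid]

[ranid]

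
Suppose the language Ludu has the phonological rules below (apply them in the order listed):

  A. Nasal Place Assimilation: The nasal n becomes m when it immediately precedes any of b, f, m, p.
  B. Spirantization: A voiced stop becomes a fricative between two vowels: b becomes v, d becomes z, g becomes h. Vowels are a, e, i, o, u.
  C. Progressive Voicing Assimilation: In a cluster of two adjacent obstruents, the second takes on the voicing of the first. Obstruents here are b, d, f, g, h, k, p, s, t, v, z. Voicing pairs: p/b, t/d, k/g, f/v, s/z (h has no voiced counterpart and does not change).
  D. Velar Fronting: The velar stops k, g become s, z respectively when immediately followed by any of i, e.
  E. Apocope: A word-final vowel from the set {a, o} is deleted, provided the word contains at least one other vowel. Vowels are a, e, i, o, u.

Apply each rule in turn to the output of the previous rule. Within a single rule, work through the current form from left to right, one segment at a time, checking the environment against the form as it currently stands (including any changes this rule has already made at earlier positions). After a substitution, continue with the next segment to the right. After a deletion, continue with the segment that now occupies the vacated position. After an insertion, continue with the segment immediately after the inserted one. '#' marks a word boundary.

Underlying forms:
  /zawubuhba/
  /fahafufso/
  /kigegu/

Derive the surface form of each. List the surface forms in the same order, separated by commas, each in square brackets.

[zawuvuhp], [fahafufs], [sihehu]

/zawubuhba/:
  A Nasal Place Assimilation: no change — [zawubuhba]
  B Spirantization: [zawubuhba] → [zawuvuhba]
  C Progressive Voicing Assimilation: [zawuvuhba] → [zawuvuhpa]
  D Velar Fronting: no change — [zawuvuhpa]
  E Apocope: [zawuvuhpa] → [zawuvuhp]
/fahafufso/:
  A Nasal Place Assimilation: no change — [fahafufso]
  B Spirantization: no change — [fahafufso]
  C Progressive Voicing Assimilation: no change — [fahafufso]
  D Velar Fronting: no change — [fahafufso]
  E Apocope: [fahafufso] → [fahafufs]
/kigegu/:
  A Nasal Place Assimilation: no change — [kigegu]
  B Spirantization: [kigegu] → [kihehu]
  C Progressive Voicing Assimilation: no change — [kihehu]
  D Velar Fronting: [kihehu] → [sihehu]
  E Apocope: no change — [sihehu]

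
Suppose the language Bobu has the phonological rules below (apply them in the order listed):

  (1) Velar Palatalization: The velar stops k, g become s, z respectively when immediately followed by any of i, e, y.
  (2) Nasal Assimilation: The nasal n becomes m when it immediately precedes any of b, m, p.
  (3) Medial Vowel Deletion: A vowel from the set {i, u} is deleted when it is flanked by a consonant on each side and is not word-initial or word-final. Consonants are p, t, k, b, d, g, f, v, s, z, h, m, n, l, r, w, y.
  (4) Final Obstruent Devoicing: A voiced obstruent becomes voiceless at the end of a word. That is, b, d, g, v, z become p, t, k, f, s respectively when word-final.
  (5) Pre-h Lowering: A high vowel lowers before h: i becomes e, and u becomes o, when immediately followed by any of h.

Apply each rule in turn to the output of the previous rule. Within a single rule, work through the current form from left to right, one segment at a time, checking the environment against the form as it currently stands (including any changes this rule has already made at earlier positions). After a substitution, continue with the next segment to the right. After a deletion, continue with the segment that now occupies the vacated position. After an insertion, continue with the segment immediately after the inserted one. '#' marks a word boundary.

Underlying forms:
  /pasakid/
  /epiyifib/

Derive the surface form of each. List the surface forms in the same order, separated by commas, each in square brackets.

/pasakid/:
  (1) Velar Palatalization: [pasakid] → [pasasid]
  (2) Nasal Assimilation: no change — [pasasid]
  (3) Medial Vowel Deletion: [pasasid] → [pasasd]
  (4) Final Obstruent Devoicing: [pasasd] → [pasast]
  (5) Pre-h Lowering: no change — [pasast]
/epiyifib/:
  (1) Velar Palatalization: no change — [epiyifib]
  (2) Nasal Assimilation: no change — [epiyifib]
  (3) Medial Vowel Deletion: [epiyifib] → [epyfb]
  (4) Final Obstruent Devoicing: [epyfb] → [epyfp]
  (5) Pre-h Lowering: no change — [epyfp]

[pasast], [epyfp]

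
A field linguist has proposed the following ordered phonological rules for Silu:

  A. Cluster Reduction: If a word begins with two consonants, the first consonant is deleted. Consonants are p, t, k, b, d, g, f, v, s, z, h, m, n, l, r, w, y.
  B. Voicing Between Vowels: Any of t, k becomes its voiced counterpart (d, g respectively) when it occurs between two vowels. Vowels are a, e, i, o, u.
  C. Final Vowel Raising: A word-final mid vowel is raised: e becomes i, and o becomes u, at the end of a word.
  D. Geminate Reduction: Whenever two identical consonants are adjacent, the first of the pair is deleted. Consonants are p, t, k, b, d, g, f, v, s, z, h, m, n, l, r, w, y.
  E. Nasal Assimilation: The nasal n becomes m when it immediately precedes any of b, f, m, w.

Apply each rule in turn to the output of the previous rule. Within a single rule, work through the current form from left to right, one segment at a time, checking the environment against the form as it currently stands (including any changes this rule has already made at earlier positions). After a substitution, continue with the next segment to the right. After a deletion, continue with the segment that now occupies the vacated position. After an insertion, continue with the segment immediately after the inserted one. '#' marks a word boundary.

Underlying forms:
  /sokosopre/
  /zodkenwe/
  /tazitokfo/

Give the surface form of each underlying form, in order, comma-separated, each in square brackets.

[sogosopri], [zodkemwi], [tazidokfu]

/sokosopre/:
  A Cluster Reduction: no change — [sokosopre]
  B Voicing Between Vowels: [sokosopre] → [sogosopre]
  C Final Vowel Raising: [sogosopre] → [sogosopri]
  D Geminate Reduction: no change — [sogosopri]
  E Nasal Assimilation: no change — [sogosopri]
/zodkenwe/:
  A Cluster Reduction: no change — [zodkenwe]
  B Voicing Between Vowels: no change — [zodkenwe]
  C Final Vowel Raising: [zodkenwe] → [zodkenwi]
  D Geminate Reduction: no change — [zodkenwi]
  E Nasal Assimilation: [zodkenwi] → [zodkemwi]
/tazitokfo/:
  A Cluster Reduction: no change — [tazitokfo]
  B Voicing Between Vowels: [tazitokfo] → [tazidokfo]
  C Final Vowel Raising: [tazidokfo] → [tazidokfu]
  D Geminate Reduction: no change — [tazidokfu]
  E Nasal Assimilation: no change — [tazidokfu]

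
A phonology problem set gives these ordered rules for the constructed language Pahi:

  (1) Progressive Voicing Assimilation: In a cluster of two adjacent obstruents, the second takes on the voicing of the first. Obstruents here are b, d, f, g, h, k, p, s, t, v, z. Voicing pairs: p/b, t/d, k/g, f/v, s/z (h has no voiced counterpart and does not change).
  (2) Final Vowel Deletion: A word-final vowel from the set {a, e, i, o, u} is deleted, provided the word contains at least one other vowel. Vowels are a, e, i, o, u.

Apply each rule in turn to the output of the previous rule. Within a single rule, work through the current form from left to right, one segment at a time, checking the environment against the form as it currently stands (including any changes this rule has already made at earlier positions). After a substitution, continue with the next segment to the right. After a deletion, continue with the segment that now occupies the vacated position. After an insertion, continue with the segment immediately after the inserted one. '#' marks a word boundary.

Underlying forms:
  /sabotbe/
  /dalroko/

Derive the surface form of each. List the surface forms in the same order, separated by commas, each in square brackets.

[sabotp], [dalrok]

/sabotbe/:
  (1) Progressive Voicing Assimilation: [sabotbe] → [sabotpe]
  (2) Final Vowel Deletion: [sabotpe] → [sabotp]
/dalroko/:
  (1) Progressive Voicing Assimilation: no change — [dalroko]
  (2) Final Vowel Deletion: [dalroko] → [dalrok]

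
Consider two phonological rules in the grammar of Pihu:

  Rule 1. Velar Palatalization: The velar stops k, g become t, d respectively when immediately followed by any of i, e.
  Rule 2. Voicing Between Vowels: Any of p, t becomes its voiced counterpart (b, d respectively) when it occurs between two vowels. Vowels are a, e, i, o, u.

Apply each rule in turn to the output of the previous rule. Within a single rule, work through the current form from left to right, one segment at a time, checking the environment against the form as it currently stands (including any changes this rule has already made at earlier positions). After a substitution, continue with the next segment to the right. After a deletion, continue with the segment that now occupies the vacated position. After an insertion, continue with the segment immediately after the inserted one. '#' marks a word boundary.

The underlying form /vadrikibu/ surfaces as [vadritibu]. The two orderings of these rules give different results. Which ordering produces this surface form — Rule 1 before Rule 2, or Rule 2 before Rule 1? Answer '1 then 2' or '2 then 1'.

Order 1 then 2:
  1 Velar Palatalization: [vadrikibu] → [vadritibu]
  2 Voicing Between Vowels: [vadritibu] → [vadridibu]
  result: [vadridibu]
Order 2 then 1:
  2 Voicing Between Vowels: no change — [vadrikibu]
  1 Velar Palatalization: [vadrikibu] → [vadritibu]
  result: [vadritibu]

2 then 1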